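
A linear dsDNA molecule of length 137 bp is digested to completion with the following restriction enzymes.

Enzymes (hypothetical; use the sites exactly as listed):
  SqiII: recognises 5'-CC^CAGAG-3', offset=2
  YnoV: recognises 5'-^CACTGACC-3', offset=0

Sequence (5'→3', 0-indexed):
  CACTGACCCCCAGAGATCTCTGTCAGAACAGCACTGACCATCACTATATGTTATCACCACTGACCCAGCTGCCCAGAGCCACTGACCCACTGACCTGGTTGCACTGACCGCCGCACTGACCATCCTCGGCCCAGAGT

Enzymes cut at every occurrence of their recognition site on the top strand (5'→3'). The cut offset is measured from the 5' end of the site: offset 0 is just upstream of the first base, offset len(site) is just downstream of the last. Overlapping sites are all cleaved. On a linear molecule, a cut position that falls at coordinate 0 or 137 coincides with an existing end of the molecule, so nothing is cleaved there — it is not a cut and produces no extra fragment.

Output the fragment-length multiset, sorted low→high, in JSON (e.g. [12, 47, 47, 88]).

Scan for sites:
  SqiII CCCAGAG/2: at [8, 71, 129] ⇒ [10, 73, 131]
  YnoV CACTGACC/0: at [0, 31, 57, 79, 87, 101, 113] ⇒ [31, 57, 79, 87, 101, 113] (position 0 is a terminus of the linear molecule — no cut)

All cut coordinates (distinct, sorted): [10, 31, 57, 73, 79, 87, 101, 113, 131]

Fragments:
  [0,10): 10 bp
  [10,31): 21 bp
  [31,57): 26 bp
  [57,73): 16 bp
  [73,79): 6 bp
  [79,87): 8 bp
  [87,101): 14 bp
  [101,113): 12 bp
  [113,131): 18 bp
  [131,137): 6 bp

[6,6,8,10,12,14,16,18,21,26]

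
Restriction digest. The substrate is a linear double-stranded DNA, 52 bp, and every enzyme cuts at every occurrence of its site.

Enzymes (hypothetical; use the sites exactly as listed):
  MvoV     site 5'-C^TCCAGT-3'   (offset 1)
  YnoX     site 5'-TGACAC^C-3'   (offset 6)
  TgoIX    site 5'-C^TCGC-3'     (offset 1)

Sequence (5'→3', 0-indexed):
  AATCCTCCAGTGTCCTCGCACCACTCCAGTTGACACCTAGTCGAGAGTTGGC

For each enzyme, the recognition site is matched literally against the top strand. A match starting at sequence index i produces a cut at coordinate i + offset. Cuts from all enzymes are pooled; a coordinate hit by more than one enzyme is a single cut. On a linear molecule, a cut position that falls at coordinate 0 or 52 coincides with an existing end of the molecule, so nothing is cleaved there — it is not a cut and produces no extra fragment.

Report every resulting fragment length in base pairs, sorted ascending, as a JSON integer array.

[5,9,10,12,16]

Site scan:
  MvoV (CTCCAGT, off=1): starts [4, 23] → cuts [5, 24]
  YnoX (TGACACC, off=6): starts [30] → cuts [36]
  TgoIX (CTCGC, off=1): starts [14] → cuts [15]

All cut coordinates (distinct, sorted): [5, 15, 24, 36]

Fragment lengths:
  [0,5): 5 bp
  [5,15): 10 bp
  [15,24): 9 bp
  [24,36): 12 bp
  [36,52): 16 bp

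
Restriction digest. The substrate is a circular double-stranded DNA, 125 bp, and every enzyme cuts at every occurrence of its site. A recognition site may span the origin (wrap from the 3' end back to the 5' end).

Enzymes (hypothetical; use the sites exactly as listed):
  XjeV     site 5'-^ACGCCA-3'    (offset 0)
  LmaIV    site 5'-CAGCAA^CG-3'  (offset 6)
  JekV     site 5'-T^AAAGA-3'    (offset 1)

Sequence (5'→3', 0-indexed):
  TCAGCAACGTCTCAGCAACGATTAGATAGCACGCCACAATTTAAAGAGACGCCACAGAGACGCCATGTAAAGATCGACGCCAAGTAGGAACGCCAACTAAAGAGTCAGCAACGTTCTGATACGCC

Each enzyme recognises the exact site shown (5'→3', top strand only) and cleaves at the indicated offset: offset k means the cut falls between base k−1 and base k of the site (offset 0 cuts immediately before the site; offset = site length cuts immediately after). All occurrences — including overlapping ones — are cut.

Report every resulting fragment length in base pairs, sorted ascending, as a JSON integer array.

Per-enzyme occurrences:
  XjeV ACGCCA/0: at [30, 48, 59, 76, 89] ⇒ [30, 48, 59, 76, 89]
  LmaIV CAGCAACG/6: at [1, 12, 105] ⇒ [7, 18, 111]
  JekV TAAAGA/1: at [41, 67, 97] ⇒ [42, 68, 98]

Pooled cuts: [7, 18, 30, 42, 48, 59, 68, 76, 89, 98, 111]

Fragment lengths:
  7→18: 11 bp
  18→30: 12 bp
  30→42: 12 bp
  42→48: 6 bp
  48→59: 11 bp
  59→68: 9 bp
  68→76: 8 bp
  76→89: 13 bp
  89→98: 9 bp
  98→111: 13 bp
  111→7 (wrap): 125-111+7 = 21 bp

[6,8,9,9,11,11,12,12,13,13,21]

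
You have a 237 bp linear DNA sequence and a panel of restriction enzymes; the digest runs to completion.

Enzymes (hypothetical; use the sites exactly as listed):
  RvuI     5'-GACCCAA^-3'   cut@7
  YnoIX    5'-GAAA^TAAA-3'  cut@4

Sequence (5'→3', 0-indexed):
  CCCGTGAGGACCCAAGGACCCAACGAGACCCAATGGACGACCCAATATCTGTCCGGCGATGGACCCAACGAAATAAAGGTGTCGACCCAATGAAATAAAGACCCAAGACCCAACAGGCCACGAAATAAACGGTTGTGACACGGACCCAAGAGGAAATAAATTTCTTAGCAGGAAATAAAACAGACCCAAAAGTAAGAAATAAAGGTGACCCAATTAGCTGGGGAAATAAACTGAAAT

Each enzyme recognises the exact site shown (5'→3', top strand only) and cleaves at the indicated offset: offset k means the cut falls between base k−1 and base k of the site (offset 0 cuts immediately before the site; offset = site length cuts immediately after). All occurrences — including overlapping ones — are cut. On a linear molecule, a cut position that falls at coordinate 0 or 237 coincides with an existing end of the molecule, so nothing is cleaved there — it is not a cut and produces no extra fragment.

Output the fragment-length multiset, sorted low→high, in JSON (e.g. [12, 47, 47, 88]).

Per-enzyme occurrences:
  RvuI (GACCCAA, off=7): starts [8, 16, 26, 38, 61, 83, 99, 106, 142, 182, 206] → cuts [15, 23, 33, 45, 68, 90, 106, 113, 149, 189, 213]
  YnoIX (GAAATAAA, off=4): starts [69, 91, 121, 152, 171, 195, 222] → cuts [73, 95, 125, 156, 175, 199, 226]

Pooled cuts: [15, 23, 33, 45, 68, 73, 90, 95, 106, 113, 125, 149, 156, 175, 189, 199, 213, 226]

Fragment lengths:
  [0,15): 15 bp
  [15,23): 8 bp
  [23,33): 10 bp
  [33,45): 12 bp
  [45,68): 23 bp
  [68,73): 5 bp
  [73,90): 17 bp
  [90,95): 5 bp
  [95,106): 11 bp
  [106,113): 7 bp
  [113,125): 12 bp
  [125,149): 24 bp
  [149,156): 7 bp
  [156,175): 19 bp
  [175,189): 14 bp
  [189,199): 10 bp
  [199,213): 14 bp
  [213,226): 13 bp
  [226,237): 11 bp

[5,5,7,7,8,10,10,11,11,12,12,13,14,14,15,17,19,23,24]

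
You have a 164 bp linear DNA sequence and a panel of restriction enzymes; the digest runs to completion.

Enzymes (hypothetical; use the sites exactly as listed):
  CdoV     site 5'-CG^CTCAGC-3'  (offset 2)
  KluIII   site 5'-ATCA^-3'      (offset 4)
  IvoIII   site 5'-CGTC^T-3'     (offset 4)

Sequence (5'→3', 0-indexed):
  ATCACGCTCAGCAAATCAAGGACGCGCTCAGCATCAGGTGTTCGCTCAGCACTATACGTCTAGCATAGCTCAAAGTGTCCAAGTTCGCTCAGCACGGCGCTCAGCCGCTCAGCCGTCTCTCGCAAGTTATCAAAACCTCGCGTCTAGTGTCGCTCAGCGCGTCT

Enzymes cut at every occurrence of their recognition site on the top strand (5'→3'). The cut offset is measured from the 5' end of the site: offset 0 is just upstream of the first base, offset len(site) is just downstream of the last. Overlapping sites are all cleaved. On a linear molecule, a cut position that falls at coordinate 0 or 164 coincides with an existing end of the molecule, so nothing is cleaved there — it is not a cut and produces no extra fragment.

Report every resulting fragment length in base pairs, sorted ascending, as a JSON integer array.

[1,2,4,8,8,8,8,10,10,11,12,12,12,15,16,27]

Scan for sites:
  CdoV (CGCTCAGC, off=2): starts [4, 24, 42, 85, 97, 105, 150] → cuts [6, 26, 44, 87, 99, 107, 152]
  KluIII (ATCA, off=4): starts [0, 14, 32, 128] → cuts [4, 18, 36, 132]
  IvoIII (CGTCT, off=4): starts [56, 113, 140, 159] → cuts [60, 117, 144, 163]

Pooled cuts: [4, 6, 18, 26, 36, 44, 60, 87, 99, 107, 117, 132, 144, 152, 163]

Fragments:
  [0,4): 4 bp
  [4,6): 2 bp
  [6,18): 12 bp
  [18,26): 8 bp
  [26,36): 10 bp
  [36,44): 8 bp
  [44,60): 16 bp
  [60,87): 27 bp
  [87,99): 12 bp
  [99,107): 8 bp
  [107,117): 10 bp
  [117,132): 15 bp
  [132,144): 12 bp
  [144,152): 8 bp
  [152,163): 11 bp
  [163,164): 1 bp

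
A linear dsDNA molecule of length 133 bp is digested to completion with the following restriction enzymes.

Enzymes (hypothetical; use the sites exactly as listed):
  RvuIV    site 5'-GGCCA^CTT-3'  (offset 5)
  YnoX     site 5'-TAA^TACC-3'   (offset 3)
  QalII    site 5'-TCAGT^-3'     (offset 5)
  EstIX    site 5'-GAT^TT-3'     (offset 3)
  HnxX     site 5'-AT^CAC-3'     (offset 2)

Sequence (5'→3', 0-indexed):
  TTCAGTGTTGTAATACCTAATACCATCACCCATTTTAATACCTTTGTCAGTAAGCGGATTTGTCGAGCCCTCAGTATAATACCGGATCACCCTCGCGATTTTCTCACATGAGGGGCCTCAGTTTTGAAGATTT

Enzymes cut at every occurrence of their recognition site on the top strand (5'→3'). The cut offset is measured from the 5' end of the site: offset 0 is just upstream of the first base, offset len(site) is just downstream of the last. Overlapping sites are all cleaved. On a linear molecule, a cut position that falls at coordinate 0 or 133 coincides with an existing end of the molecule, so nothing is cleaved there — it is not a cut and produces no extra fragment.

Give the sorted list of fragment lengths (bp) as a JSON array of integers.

[2,4,6,6,7,7,8,8,9,12,12,13,16,23]

Scan for sites:
  RvuIV (GGCCACTT, off=5): no sites
  YnoX (TAATACC, off=3): starts [10, 17, 35, 76] → cuts [13, 20, 38, 79]
  QalII (TCAGT, off=5): starts [1, 46, 70, 117] → cuts [6, 51, 75, 122]
  EstIX (GATTT, off=3): starts [56, 96, 128] → cuts [59, 99, 131]
  HnxX (ATCAC, off=2): starts [24, 85] → cuts [26, 87]

All cut coordinates (distinct, sorted): [6, 13, 20, 26, 38, 51, 59, 75, 79, 87, 99, 122, 131]

Fragments:
  [0,6): 6 bp
  [6,13): 7 bp
  [13,20): 7 bp
  [20,26): 6 bp
  [26,38): 12 bp
  [38,51): 13 bp
  [51,59): 8 bp
  [59,75): 16 bp
  [75,79): 4 bp
  [79,87): 8 bp
  [87,99): 12 bp
  [99,122): 23 bp
  [122,131): 9 bp
  [131,133): 2 bp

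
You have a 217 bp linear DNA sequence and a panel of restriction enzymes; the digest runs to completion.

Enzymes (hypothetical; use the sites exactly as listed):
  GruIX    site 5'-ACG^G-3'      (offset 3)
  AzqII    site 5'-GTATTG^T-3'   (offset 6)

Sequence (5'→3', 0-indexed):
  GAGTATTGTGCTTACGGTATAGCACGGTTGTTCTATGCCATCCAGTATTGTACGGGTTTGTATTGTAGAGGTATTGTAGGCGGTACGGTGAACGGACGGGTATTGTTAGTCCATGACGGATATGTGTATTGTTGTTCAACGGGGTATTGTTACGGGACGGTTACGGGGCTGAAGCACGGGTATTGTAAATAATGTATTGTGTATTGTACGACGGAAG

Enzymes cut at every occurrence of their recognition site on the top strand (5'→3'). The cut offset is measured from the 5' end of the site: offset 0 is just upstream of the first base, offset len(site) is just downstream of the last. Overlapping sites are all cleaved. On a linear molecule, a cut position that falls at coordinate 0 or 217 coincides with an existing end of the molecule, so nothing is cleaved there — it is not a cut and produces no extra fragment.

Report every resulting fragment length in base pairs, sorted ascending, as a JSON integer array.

Site scan:
  GruIX ACGG/3: at [13, 23, 51, 84, 91, 95, 115, 138, 151, 156, 162, 175, 210] ⇒ [16, 26, 54, 87, 94, 98, 118, 141, 154, 159, 165, 178, 213]
  AzqII GTATTGT/6: at [2, 44, 59, 70, 99, 125, 143, 179, 193, 200] ⇒ [8, 50, 65, 76, 105, 131, 149, 185, 199, 206]

All cut coordinates (distinct, sorted): [8, 16, 26, 50, 54, 65, 76, 87, 94, 98, 105, 118, 131, 141, 149, 154, 159, 165, 178, 185, 199, 206, 213]

Fragments:
  [0,8): 8 bp
  [8,16): 8 bp
  [16,26): 10 bp
  [26,50): 24 bp
  [50,54): 4 bp
  [54,65): 11 bp
  [65,76): 11 bp
  [76,87): 11 bp
  [87,94): 7 bp
  [94,98): 4 bp
  [98,105): 7 bp
  [105,118): 13 bp
  [118,131): 13 bp
  [131,141): 10 bp
  [141,149): 8 bp
  [149,154): 5 bp
  [154,159): 5 bp
  [159,165): 6 bp
  [165,178): 13 bp
  [178,185): 7 bp
  [185,199): 14 bp
  [199,206): 7 bp
  [206,213): 7 bp
  [213,217): 4 bp

[4,4,4,5,5,6,7,7,7,7,7,8,8,8,10,10,11,11,11,13,13,13,14,24]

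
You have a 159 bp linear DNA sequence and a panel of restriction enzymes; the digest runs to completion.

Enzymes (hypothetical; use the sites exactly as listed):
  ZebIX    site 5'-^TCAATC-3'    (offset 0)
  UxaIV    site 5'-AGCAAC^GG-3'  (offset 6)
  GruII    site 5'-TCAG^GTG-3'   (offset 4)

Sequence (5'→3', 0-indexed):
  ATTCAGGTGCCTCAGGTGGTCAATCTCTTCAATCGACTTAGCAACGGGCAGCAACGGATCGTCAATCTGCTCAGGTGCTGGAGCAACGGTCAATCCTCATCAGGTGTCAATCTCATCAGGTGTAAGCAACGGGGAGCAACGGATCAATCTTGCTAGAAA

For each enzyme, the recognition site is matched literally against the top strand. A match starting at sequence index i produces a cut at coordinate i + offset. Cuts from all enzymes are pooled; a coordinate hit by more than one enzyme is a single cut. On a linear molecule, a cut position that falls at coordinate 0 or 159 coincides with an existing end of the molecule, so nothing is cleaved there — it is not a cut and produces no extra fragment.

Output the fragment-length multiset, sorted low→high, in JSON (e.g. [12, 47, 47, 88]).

Per-enzyme occurrences:
  ZebIX (TCAATC, off=0): starts [19, 28, 61, 89, 106, 143] → cuts [19, 28, 61, 89, 106, 143]
  UxaIV (AGCAACGG, off=6): starts [39, 49, 81, 124, 134] → cuts [45, 55, 87, 130, 140]
  GruII (TCAGGTG, off=4): starts [2, 11, 70, 99, 115] → cuts [6, 15, 74, 103, 119]

All cut coordinates (distinct, sorted): [6, 15, 19, 28, 45, 55, 61, 74, 87, 89, 103, 106, 119, 130, 140, 143]

Fragments:
  [0,6): 6 bp
  [6,15): 9 bp
  [15,19): 4 bp
  [19,28): 9 bp
  [28,45): 17 bp
  [45,55): 10 bp
  [55,61): 6 bp
  [61,74): 13 bp
  [74,87): 13 bp
  [87,89): 2 bp
  [89,103): 14 bp
  [103,106): 3 bp
  [106,119): 13 bp
  [119,130): 11 bp
  [130,140): 10 bp
  [140,143): 3 bp
  [143,159): 16 bp

[2,3,3,4,6,6,9,9,10,10,11,13,13,13,14,16,17]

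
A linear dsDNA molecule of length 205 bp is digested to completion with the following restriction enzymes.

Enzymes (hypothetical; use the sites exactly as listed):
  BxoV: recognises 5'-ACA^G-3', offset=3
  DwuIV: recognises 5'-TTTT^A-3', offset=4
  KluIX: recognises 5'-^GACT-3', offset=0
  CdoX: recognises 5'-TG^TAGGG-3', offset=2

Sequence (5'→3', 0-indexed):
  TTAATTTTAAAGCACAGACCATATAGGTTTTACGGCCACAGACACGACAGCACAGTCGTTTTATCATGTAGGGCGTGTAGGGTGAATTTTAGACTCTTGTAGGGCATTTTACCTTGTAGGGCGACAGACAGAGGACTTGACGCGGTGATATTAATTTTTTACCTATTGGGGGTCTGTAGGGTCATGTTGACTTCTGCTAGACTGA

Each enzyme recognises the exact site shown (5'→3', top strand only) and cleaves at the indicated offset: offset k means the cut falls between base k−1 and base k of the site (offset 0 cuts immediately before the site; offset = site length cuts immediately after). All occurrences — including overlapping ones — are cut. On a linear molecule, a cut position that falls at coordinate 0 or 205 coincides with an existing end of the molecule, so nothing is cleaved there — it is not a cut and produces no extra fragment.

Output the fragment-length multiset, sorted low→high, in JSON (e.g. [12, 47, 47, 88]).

[1,3,4,5,6,6,6,8,8,8,8,9,9,9,10,11,11,12,13,15,16,27]

Scan for sites:
  BxoV (ACAG, off=3): starts [13, 37, 46, 51, 123, 127] → cuts [16, 40, 49, 54, 126, 130]
  DwuIV (TTTTA, off=4): starts [4, 27, 58, 86, 106, 156] → cuts [8, 31, 62, 90, 110, 160]
  KluIX (GACT, off=0): starts [91, 133, 188, 199] → cuts [91, 133, 188, 199]
  CdoX (TGTAGGG, off=2): starts [66, 75, 97, 114, 174] → cuts [68, 77, 99, 116, 176]

Pooled cuts: [8, 16, 31, 40, 49, 54, 62, 68, 77, 90, 91, 99, 110, 116, 126, 130, 133, 160, 176, 188, 199]

Fragments:
  [0,8): 8 bp
  [8,16): 8 bp
  [16,31): 15 bp
  [31,40): 9 bp
  [40,49): 9 bp
  [49,54): 5 bp
  [54,62): 8 bp
  [62,68): 6 bp
  [68,77): 9 bp
  [77,90): 13 bp
  [90,91): 1 bp
  [91,99): 8 bp
  [99,110): 11 bp
  [110,116): 6 bp
  [116,126): 10 bp
  [126,130): 4 bp
  [130,133): 3 bp
  [133,160): 27 bp
  [160,176): 16 bp
  [176,188): 12 bp
  [188,199): 11 bp
  [199,205): 6 bp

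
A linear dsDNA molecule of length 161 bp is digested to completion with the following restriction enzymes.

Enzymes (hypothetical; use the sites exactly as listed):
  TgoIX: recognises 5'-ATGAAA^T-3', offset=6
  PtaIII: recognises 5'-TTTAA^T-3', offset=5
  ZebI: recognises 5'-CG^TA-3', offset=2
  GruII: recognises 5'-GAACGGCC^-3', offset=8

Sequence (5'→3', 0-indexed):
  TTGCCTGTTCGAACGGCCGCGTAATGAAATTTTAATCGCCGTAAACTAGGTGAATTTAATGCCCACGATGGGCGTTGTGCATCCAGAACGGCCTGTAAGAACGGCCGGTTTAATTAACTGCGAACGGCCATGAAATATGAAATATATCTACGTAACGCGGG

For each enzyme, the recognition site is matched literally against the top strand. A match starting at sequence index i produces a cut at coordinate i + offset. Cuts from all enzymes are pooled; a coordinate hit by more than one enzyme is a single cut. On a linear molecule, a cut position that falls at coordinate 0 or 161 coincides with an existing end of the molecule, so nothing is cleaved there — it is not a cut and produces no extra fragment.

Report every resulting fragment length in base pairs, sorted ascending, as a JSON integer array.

[3,6,6,6,7,7,8,9,10,13,16,18,18,34]

Per-enzyme occurrences:
  TgoIX (ATGAAAT, off=6): starts [23, 129, 136] → cuts [29, 135, 142]
  PtaIII (TTTAAT, off=5): starts [30, 54, 108] → cuts [35, 59, 113]
  ZebI (CGTA, off=2): starts [19, 39, 150] → cuts [21, 41, 152]
  GruII (GAACGGCC, off=8): starts [10, 85, 98, 121] → cuts [18, 93, 106, 129]

All cut coordinates (distinct, sorted): [18, 21, 29, 35, 41, 59, 93, 106, 113, 129, 135, 142, 152]

Fragment lengths:
  [0,18): 18 bp
  [18,21): 3 bp
  [21,29): 8 bp
  [29,35): 6 bp
  [35,41): 6 bp
  [41,59): 18 bp
  [59,93): 34 bp
  [93,106): 13 bp
  [106,113): 7 bp
  [113,129): 16 bp
  [129,135): 6 bp
  [135,142): 7 bp
  [142,152): 10 bp
  [152,161): 9 bp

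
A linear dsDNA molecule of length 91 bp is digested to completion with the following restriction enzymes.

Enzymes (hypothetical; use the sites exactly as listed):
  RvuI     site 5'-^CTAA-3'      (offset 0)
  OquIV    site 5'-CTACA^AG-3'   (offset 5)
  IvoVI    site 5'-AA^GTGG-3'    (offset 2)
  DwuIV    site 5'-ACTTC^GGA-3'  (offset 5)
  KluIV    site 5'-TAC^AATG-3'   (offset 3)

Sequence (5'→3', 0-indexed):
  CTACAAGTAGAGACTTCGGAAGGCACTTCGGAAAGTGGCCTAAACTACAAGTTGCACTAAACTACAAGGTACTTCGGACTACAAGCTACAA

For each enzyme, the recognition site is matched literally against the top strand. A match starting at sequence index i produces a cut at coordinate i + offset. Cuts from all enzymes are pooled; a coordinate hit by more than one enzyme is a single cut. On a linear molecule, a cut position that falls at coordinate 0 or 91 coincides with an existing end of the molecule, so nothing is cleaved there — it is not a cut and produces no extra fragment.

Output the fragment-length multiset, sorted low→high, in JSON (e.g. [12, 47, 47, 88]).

Scan for sites:
  RvuI (CTAA, off=0): starts [39, 56] → cuts [39, 56]
  OquIV (CTACAAG, off=5): starts [0, 44, 61, 78] → cuts [5, 49, 66, 83]
  IvoVI (AAGTGG, off=2): starts [32] → cuts [34]
  DwuIV (ACTTCGGA, off=5): starts [12, 24, 70] → cuts [17, 29, 75]
  KluIV (TACAATG, off=3): no sites

Pooled cuts: [5, 17, 29, 34, 39, 49, 56, 66, 75, 83]

Fragments:
  [0,5): 5 bp
  [5,17): 12 bp
  [17,29): 12 bp
  [29,34): 5 bp
  [34,39): 5 bp
  [39,49): 10 bp
  [49,56): 7 bp
  [56,66): 10 bp
  [66,75): 9 bp
  [75,83): 8 bp
  [83,91): 8 bp

[5,5,5,7,8,8,9,10,10,12,12]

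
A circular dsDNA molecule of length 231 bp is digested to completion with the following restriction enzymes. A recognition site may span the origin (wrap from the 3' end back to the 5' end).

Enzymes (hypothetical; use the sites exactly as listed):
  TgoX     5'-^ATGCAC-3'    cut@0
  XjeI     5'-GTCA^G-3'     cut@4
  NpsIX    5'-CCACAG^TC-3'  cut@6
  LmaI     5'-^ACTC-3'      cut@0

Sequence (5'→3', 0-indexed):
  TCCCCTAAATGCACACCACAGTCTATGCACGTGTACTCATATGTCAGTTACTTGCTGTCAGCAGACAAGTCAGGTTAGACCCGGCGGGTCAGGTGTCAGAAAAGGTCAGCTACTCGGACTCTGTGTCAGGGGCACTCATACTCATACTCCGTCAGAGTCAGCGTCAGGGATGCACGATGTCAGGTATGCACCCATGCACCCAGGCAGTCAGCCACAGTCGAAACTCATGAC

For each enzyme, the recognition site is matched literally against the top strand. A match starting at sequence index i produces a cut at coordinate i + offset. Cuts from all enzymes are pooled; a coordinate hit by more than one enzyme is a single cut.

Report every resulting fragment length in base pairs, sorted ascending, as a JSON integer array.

Site scan:
  TgoX ATGCAC/0: at [8, 24, 169, 185, 193] ⇒ [8, 24, 169, 185, 193]
  XjeI GTCAG/4: at [42, 56, 68, 87, 94, 104, 124, 150, 156, 162, 178, 206] ⇒ [46, 60, 72, 91, 98, 108, 128, 154, 160, 166, 182, 210]
  NpsIX CCACAGTC/6: at [15, 211] ⇒ [21, 217]
  LmaI ACTC/0: at [34, 111, 117, 133, 139, 145, 222, 229] ⇒ [34, 111, 117, 133, 139, 145, 222, 229]

Pooled cuts: [8, 21, 24, 34, 46, 60, 72, 91, 98, 108, 111, 117, 128, 133, 139, 145, 154, 160, 166, 169, 182, 185, 193, 210, 217, 222, 229]

Fragments:
  8→21: 13 bp
  21→24: 3 bp
  24→34: 10 bp
  34→46: 12 bp
  46→60: 14 bp
  60→72: 12 bp
  72→91: 19 bp
  91→98: 7 bp
  98→108: 10 bp
  108→111: 3 bp
  111→117: 6 bp
  117→128: 11 bp
  128→133: 5 bp
  133→139: 6 bp
  139→145: 6 bp
  145→154: 9 bp
  154→160: 6 bp
  160→166: 6 bp
  166→169: 3 bp
  169→182: 13 bp
  182→185: 3 bp
  185→193: 8 bp
  193→210: 17 bp
  210→217: 7 bp
  217→222: 5 bp
  222→229: 7 bp
  229→8 (wrap): 231-229+8 = 10 bp

[3,3,3,3,5,5,6,6,6,6,6,7,7,7,8,9,10,10,10,11,12,12,13,13,14,17,19]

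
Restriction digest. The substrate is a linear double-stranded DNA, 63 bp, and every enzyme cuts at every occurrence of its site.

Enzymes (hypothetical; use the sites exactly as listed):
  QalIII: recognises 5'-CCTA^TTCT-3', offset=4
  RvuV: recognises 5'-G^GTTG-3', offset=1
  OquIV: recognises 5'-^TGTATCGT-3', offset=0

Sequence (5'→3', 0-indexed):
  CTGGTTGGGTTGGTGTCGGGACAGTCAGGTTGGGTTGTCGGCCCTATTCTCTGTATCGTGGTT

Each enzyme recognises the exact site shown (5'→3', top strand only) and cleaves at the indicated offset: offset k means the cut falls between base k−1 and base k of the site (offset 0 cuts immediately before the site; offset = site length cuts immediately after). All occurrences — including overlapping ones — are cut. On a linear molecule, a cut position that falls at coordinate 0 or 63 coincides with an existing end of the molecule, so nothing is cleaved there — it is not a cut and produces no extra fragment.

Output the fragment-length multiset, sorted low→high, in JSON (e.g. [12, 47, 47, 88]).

Site scan:
  QalIII CCTATTCT/4: at [42] ⇒ [46]
  RvuV GGTTG/1: at [2, 7, 27, 32] ⇒ [3, 8, 28, 33]
  OquIV TGTATCGT/0: at [51] ⇒ [51]

Pooled cuts: [3, 8, 28, 33, 46, 51]

Fragments:
  [0,3): 3 bp
  [3,8): 5 bp
  [8,28): 20 bp
  [28,33): 5 bp
  [33,46): 13 bp
  [46,51): 5 bp
  [51,63): 12 bp

[3,5,5,5,12,13,20]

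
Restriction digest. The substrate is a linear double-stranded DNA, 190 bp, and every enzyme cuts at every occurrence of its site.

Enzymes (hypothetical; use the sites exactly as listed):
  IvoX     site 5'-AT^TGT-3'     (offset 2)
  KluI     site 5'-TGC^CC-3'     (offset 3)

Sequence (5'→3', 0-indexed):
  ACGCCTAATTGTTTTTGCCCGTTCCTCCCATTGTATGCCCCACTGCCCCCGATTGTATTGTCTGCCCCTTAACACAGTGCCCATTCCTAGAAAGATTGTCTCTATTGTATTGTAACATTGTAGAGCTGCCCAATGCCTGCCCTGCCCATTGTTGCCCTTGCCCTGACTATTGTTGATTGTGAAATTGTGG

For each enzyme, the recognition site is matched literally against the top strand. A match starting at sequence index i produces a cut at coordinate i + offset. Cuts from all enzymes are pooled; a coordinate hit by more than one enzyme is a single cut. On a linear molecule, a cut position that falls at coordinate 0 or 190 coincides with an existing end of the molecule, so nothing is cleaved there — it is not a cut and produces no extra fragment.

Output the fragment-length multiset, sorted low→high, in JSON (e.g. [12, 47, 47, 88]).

Scan for sites:
  IvoX ATTGT/2: at [7, 29, 51, 56, 94, 103, 108, 116, 147, 168, 175, 183] ⇒ [9, 31, 53, 58, 96, 105, 110, 118, 149, 170, 177, 185]
  KluI TGCCC/3: at [15, 35, 43, 62, 77, 126, 137, 142, 152, 158] ⇒ [18, 38, 46, 65, 80, 129, 140, 145, 155, 161]

Pooled cuts: [9, 18, 31, 38, 46, 53, 58, 65, 80, 96, 105, 110, 118, 129, 140, 145, 149, 155, 161, 170, 177, 185]

Fragment lengths:
  [0,9): 9 bp
  [9,18): 9 bp
  [18,31): 13 bp
  [31,38): 7 bp
  [38,46): 8 bp
  [46,53): 7 bp
  [53,58): 5 bp
  [58,65): 7 bp
  [65,80): 15 bp
  [80,96): 16 bp
  [96,105): 9 bp
  [105,110): 5 bp
  [110,118): 8 bp
  [118,129): 11 bp
  [129,140): 11 bp
  [140,145): 5 bp
  [145,149): 4 bp
  [149,155): 6 bp
  [155,161): 6 bp
  [161,170): 9 bp
  [170,177): 7 bp
  [177,185): 8 bp
  [185,190): 5 bp

[4,5,5,5,5,6,6,7,7,7,7,8,8,8,9,9,9,9,11,11,13,15,16]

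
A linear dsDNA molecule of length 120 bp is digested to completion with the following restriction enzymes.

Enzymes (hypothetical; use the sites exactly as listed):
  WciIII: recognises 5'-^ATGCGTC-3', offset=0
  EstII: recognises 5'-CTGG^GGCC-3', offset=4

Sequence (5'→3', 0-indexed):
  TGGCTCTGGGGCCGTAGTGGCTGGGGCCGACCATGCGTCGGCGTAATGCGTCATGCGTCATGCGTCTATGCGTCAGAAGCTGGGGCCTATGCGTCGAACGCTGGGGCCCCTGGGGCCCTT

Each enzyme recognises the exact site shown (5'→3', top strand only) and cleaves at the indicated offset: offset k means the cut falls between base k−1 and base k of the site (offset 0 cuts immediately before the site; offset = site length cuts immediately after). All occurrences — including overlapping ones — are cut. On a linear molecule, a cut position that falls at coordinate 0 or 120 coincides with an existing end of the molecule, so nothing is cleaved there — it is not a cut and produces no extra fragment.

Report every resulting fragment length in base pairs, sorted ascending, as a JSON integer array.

[5,7,7,7,8,8,9,9,13,15,16,16]

Scan for sites:
  WciIII ATGCGTC/0: at [32, 45, 52, 59, 67, 88] ⇒ [32, 45, 52, 59, 67, 88]
  EstII CTGGGGCC/4: at [5, 20, 79, 100, 109] ⇒ [9, 24, 83, 104, 113]

All cut coordinates (distinct, sorted): [9, 24, 32, 45, 52, 59, 67, 83, 88, 104, 113]

Fragments:
  [0,9): 9 bp
  [9,24): 15 bp
  [24,32): 8 bp
  [32,45): 13 bp
  [45,52): 7 bp
  [52,59): 7 bp
  [59,67): 8 bp
  [67,83): 16 bp
  [83,88): 5 bp
  [88,104): 16 bp
  [104,113): 9 bp
  [113,120): 7 bp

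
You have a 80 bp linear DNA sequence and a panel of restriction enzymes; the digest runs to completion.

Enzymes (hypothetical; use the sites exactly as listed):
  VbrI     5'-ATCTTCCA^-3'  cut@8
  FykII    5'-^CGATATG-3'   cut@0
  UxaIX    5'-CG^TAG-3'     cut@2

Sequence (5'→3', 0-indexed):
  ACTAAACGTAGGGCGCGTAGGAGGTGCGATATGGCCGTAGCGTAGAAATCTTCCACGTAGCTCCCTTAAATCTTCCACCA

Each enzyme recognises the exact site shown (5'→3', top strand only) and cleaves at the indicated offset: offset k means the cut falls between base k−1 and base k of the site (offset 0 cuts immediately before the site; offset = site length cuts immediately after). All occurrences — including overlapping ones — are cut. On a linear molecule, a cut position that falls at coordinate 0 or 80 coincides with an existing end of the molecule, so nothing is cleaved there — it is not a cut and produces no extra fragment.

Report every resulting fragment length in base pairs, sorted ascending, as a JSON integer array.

[2,3,5,8,9,9,11,13,20]

Scan for sites:
  VbrI ATCTTCCA/8: at [47, 69] ⇒ [55, 77]
  FykII CGATATG/0: at [26] ⇒ [26]
  UxaIX CGTAG/2: at [6, 15, 35, 40, 55] ⇒ [8, 17, 37, 42, 57]

Pooled cuts: [8, 17, 26, 37, 42, 55, 57, 77]

Fragments:
  [0,8): 8 bp
  [8,17): 9 bp
  [17,26): 9 bp
  [26,37): 11 bp
  [37,42): 5 bp
  [42,55): 13 bp
  [55,57): 2 bp
  [57,77): 20 bp
  [77,80): 3 bp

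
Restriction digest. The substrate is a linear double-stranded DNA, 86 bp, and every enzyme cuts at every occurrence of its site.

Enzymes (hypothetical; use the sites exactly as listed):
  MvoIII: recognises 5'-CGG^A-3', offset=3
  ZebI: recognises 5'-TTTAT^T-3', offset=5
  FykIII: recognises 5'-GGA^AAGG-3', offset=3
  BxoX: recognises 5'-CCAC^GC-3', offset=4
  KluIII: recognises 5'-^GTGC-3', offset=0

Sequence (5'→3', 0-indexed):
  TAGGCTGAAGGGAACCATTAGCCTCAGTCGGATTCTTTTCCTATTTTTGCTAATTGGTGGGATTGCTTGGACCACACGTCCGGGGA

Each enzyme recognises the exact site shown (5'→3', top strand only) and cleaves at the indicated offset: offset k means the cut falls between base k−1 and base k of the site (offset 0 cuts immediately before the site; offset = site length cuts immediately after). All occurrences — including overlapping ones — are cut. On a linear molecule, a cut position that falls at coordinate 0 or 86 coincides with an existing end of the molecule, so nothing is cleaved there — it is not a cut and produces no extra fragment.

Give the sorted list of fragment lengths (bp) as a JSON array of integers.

Site scan:
  MvoIII CGGA/3: at [28] ⇒ [31]
  ZebI (TTTATT, off=5): no sites
  FykIII (GGAAAGG, off=3): no sites
  BxoX (CCACGC, off=4): no sites
  KluIII (GTGC, off=0): no sites

Pooled cuts: [31]

Fragments:
  [0,31): 31 bp
  [31,86): 55 bp

[31,55]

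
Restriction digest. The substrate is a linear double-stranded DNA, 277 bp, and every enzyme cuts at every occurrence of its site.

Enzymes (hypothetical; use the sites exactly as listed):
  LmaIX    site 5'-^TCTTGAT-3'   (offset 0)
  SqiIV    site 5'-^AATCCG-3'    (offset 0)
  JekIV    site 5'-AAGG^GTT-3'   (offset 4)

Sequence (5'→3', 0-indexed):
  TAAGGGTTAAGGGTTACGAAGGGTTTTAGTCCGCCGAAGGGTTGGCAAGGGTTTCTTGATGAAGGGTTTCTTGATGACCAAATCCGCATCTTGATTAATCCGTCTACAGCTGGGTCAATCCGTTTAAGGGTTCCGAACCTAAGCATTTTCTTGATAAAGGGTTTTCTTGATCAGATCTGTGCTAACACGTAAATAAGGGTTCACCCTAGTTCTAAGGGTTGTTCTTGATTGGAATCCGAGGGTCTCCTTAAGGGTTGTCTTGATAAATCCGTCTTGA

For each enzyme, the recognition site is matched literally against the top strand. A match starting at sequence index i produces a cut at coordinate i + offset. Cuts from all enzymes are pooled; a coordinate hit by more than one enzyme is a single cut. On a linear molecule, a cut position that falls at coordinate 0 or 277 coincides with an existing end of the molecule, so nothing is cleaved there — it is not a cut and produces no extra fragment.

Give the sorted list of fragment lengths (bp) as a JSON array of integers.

Per-enzyme occurrences:
  LmaIX (TCTTGAT, off=0): starts [53, 68, 88, 148, 164, 222, 257] → cuts [53, 68, 88, 148, 164, 222, 257]
  SqiIV (AATCCG, off=0): starts [80, 96, 116, 232, 265] → cuts [80, 96, 116, 232, 265]
  JekIV (AAGGGTT, off=4): starts [1, 8, 18, 36, 46, 61, 125, 156, 194, 213, 249] → cuts [5, 12, 22, 40, 50, 65, 129, 160, 198, 217, 253]

All cut coordinates (distinct, sorted): [5, 12, 22, 40, 50, 53, 65, 68, 80, 88, 96, 116, 129, 148, 160, 164, 198, 217, 222, 232, 253, 257, 265]

Fragments:
  [0,5): 5 bp
  [5,12): 7 bp
  [12,22): 10 bp
  [22,40): 18 bp
  [40,50): 10 bp
  [50,53): 3 bp
  [53,65): 12 bp
  [65,68): 3 bp
  [68,80): 12 bp
  [80,88): 8 bp
  [88,96): 8 bp
  [96,116): 20 bp
  [116,129): 13 bp
  [129,148): 19 bp
  [148,160): 12 bp
  [160,164): 4 bp
  [164,198): 34 bp
  [198,217): 19 bp
  [217,222): 5 bp
  [222,232): 10 bp
  [232,253): 21 bp
  [253,257): 4 bp
  [257,265): 8 bp
  [265,277): 12 bp

[3,3,4,4,5,5,7,8,8,8,10,10,10,12,12,12,12,13,18,19,19,20,21,34]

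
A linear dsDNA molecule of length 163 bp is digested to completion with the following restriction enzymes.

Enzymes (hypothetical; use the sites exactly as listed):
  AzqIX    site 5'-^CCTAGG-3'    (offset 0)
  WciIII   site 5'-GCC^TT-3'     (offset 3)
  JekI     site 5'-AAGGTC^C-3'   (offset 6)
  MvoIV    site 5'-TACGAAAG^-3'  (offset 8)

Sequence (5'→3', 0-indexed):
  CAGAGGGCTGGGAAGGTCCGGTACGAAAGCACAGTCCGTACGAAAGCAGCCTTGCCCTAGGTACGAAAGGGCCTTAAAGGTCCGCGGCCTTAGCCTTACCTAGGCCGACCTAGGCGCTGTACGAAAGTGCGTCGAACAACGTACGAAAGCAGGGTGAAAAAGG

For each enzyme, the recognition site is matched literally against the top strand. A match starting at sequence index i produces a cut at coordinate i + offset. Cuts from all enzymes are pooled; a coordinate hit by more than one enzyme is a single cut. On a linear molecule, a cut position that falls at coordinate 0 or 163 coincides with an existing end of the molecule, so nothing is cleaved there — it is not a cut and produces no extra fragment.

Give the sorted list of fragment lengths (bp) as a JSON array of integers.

[3,4,4,5,6,7,9,10,11,14,14,17,18,19,22]

Scan for sites:
  AzqIX CCTAGG/0: at [55, 98, 108] ⇒ [55, 98, 108]
  WciIII GCCTT/3: at [48, 70, 86, 92] ⇒ [51, 73, 89, 95]
  JekI AAGGTCC/6: at [12, 76] ⇒ [18, 82]
  MvoIV TACGAAAG/8: at [21, 38, 61, 119, 141] ⇒ [29, 46, 69, 127, 149]

All cut coordinates (distinct, sorted): [18, 29, 46, 51, 55, 69, 73, 82, 89, 95, 98, 108, 127, 149]

Fragments:
  [0,18): 18 bp
  [18,29): 11 bp
  [29,46): 17 bp
  [46,51): 5 bp
  [51,55): 4 bp
  [55,69): 14 bp
  [69,73): 4 bp
  [73,82): 9 bp
  [82,89): 7 bp
  [89,95): 6 bp
  [95,98): 3 bp
  [98,108): 10 bp
  [108,127): 19 bp
  [127,149): 22 bp
  [149,163): 14 bp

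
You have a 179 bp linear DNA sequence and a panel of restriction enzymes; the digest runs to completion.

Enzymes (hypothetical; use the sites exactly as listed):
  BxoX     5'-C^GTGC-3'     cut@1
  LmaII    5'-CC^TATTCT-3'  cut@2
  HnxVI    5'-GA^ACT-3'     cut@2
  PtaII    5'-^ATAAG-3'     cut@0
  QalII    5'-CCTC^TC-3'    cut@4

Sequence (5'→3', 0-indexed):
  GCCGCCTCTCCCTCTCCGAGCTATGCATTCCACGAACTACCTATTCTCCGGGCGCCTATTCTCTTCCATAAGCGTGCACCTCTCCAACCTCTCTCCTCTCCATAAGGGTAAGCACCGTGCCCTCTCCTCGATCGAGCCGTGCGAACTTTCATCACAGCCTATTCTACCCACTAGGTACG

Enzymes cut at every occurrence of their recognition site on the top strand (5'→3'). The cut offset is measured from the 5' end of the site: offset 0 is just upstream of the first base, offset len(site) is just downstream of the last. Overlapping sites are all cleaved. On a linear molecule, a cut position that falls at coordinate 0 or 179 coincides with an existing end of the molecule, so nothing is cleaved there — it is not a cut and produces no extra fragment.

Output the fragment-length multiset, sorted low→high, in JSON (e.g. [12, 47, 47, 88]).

Per-enzyme occurrences:
  BxoX CGTGC/1: at [72, 115, 137] ⇒ [73, 116, 138]
  LmaII CCTATTCT/2: at [39, 54, 157] ⇒ [41, 56, 159]
  HnxVI GAACT/2: at [33, 142] ⇒ [35, 144]
  PtaII ATAAG/0: at [67, 101] ⇒ [67, 101]
  QalII CCTCTC/4: at [4, 10, 78, 87, 94, 120] ⇒ [8, 14, 82, 91, 98, 124]

Pooled cuts: [8, 14, 35, 41, 56, 67, 73, 82, 91, 98, 101, 116, 124, 138, 144, 159]

Fragment lengths:
  [0,8): 8 bp
  [8,14): 6 bp
  [14,35): 21 bp
  [35,41): 6 bp
  [41,56): 15 bp
  [56,67): 11 bp
  [67,73): 6 bp
  [73,82): 9 bp
  [82,91): 9 bp
  [91,98): 7 bp
  [98,101): 3 bp
  [101,116): 15 bp
  [116,124): 8 bp
  [124,138): 14 bp
  [138,144): 6 bp
  [144,159): 15 bp
  [159,179): 20 bp

[3,6,6,6,6,7,8,8,9,9,11,14,15,15,15,20,21]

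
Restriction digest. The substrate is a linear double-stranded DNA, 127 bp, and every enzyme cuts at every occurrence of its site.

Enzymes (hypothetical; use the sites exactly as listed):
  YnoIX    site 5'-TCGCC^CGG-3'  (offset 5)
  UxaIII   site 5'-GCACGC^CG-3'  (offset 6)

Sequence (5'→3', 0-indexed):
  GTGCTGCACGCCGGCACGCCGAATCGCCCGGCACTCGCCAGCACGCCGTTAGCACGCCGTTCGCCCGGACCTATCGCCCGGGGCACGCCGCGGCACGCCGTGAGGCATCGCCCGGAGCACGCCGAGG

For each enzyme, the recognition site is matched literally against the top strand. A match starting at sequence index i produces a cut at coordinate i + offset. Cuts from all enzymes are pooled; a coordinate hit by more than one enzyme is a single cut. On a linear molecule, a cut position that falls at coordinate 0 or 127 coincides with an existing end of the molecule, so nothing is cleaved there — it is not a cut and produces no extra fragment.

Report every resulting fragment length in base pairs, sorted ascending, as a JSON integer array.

[5,8,8,9,10,10,10,11,11,13,14,18]

Scan for sites:
  YnoIX TCGCCCGG/5: at [23, 60, 73, 107] ⇒ [28, 65, 78, 112]
  UxaIII GCACGCCG/6: at [5, 13, 40, 51, 82, 92, 116] ⇒ [11, 19, 46, 57, 88, 98, 122]

All cut coordinates (distinct, sorted): [11, 19, 28, 46, 57, 65, 78, 88, 98, 112, 122]

Fragments:
  [0,11): 11 bp
  [11,19): 8 bp
  [19,28): 9 bp
  [28,46): 18 bp
  [46,57): 11 bp
  [57,65): 8 bp
  [65,78): 13 bp
  [78,88): 10 bp
  [88,98): 10 bp
  [98,112): 14 bp
  [112,122): 10 bp
  [122,127): 5 bp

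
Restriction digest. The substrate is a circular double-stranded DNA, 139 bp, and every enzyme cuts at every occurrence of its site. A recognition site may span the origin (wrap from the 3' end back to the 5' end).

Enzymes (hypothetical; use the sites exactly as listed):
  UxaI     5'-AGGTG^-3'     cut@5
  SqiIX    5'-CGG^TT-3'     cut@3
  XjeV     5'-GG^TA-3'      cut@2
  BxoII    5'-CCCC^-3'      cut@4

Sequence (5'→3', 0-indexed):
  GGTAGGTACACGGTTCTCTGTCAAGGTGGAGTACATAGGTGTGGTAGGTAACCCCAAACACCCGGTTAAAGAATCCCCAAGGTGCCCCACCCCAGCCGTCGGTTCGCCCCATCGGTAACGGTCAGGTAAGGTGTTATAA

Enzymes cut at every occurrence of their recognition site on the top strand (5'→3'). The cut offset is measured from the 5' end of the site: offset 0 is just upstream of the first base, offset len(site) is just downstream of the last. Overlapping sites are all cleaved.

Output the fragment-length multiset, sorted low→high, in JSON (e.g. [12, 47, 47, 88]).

Per-enzyme occurrences:
  UxaI AGGTG/5: at [23, 36, 79, 128] ⇒ [28, 41, 84, 133]
  SqiIX CGGTT/3: at [10, 62, 99] ⇒ [13, 65, 102]
  XjeV GGTA/2: at [0, 4, 42, 46, 113, 124] ⇒ [2, 6, 44, 48, 115, 126]
  BxoII CCCC/4: at [51, 74, 84, 89, 106] ⇒ [55, 78, 88, 93, 110]

All cut coordinates (distinct, sorted): [2, 6, 13, 28, 41, 44, 48, 55, 65, 78, 84, 88, 93, 102, 110, 115, 126, 133]

Fragments:
  2→6: 4 bp
  6→13: 7 bp
  13→28: 15 bp
  28→41: 13 bp
  41→44: 3 bp
  44→48: 4 bp
  48→55: 7 bp
  55→65: 10 bp
  65→78: 13 bp
  78→84: 6 bp
  84→88: 4 bp
  88→93: 5 bp
  93→102: 9 bp
  102→110: 8 bp
  110→115: 5 bp
  115→126: 11 bp
  126→133: 7 bp
  133→2 (wrap): 139-133+2 = 8 bp

[3,4,4,4,5,5,6,7,7,7,8,8,9,10,11,13,13,15]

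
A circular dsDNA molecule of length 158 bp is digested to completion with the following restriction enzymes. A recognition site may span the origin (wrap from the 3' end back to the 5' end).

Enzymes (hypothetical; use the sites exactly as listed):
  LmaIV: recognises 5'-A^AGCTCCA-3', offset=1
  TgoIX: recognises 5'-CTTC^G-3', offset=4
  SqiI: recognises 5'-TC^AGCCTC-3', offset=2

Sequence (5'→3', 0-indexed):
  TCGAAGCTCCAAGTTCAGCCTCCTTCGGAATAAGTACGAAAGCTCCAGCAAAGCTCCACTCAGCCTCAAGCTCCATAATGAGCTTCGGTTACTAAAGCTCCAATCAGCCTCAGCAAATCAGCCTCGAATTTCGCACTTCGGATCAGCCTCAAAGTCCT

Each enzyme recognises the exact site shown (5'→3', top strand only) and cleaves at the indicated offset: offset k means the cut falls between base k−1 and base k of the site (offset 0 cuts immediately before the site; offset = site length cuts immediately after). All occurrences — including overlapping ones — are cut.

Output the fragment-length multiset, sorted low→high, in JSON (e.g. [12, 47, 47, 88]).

[2,5,7,9,10,10,10,11,12,14,14,16,18,20]

Per-enzyme occurrences:
  LmaIV AAGCTCCA/1: at [3, 39, 50, 67, 94] ⇒ [4, 40, 51, 68, 95]
  TgoIX CTTCG/4: at [22, 82, 135, 156] ⇒ [2, 26, 86, 139]
  SqiI TCAGCCTC/2: at [14, 59, 103, 117, 142] ⇒ [16, 61, 105, 119, 144]

All cut coordinates (distinct, sorted): [2, 4, 16, 26, 40, 51, 61, 68, 86, 95, 105, 119, 139, 144]

Fragments:
  2→4: 2 bp
  4→16: 12 bp
  16→26: 10 bp
  26→40: 14 bp
  40→51: 11 bp
  51→61: 10 bp
  61→68: 7 bp
  68→86: 18 bp
  86→95: 9 bp
  95→105: 10 bp
  105→119: 14 bp
  119→139: 20 bp
  139→144: 5 bp
  144→2 (wrap): 158-144+2 = 16 bp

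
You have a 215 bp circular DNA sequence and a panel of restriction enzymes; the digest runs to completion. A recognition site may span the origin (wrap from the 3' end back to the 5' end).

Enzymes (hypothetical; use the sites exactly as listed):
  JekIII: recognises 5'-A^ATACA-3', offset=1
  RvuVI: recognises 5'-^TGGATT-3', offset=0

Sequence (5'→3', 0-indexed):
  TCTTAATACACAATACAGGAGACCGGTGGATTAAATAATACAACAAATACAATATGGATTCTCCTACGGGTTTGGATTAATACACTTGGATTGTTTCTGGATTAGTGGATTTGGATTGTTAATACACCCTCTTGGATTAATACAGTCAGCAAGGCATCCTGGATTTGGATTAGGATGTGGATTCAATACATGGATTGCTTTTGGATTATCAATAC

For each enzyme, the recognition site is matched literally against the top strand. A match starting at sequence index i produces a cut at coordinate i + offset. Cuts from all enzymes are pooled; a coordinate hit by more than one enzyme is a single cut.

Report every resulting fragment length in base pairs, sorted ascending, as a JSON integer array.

Scan for sites:
  JekIII (AATACA, off=1): starts [4, 11, 36, 45, 78, 120, 138, 184] → cuts [5, 12, 37, 46, 79, 121, 139, 185]
  RvuVI (TGGATT, off=0): starts [26, 54, 72, 86, 97, 105, 111, 132, 159, 165, 177, 190, 201] → cuts [26, 54, 72, 86, 97, 105, 111, 132, 159, 165, 177, 190, 201]

Pooled cuts: [5, 12, 26, 37, 46, 54, 72, 79, 86, 97, 105, 111, 121, 132, 139, 159, 165, 177, 185, 190, 201]

Fragments:
  5→12: 7 bp
  12→26: 14 bp
  26→37: 11 bp
  37→46: 9 bp
  46→54: 8 bp
  54→72: 18 bp
  72→79: 7 bp
  79→86: 7 bp
  86→97: 11 bp
  97→105: 8 bp
  105→111: 6 bp
  111→121: 10 bp
  121→132: 11 bp
  132→139: 7 bp
  139→159: 20 bp
  159→165: 6 bp
  165→177: 12 bp
  177→185: 8 bp
  185→190: 5 bp
  190→201: 11 bp
  201→5 (wrap): 215-201+5 = 19 bp

[5,6,6,7,7,7,7,8,8,8,9,10,11,11,11,11,12,14,18,19,20]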